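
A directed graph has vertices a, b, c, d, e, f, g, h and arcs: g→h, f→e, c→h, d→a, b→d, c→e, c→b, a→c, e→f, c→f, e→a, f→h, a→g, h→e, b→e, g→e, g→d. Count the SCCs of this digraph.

1

{a, b, c, d, e, f, g, h} are all mutually reachable — one SCC of size 8.
That gives 1 strongly connected component.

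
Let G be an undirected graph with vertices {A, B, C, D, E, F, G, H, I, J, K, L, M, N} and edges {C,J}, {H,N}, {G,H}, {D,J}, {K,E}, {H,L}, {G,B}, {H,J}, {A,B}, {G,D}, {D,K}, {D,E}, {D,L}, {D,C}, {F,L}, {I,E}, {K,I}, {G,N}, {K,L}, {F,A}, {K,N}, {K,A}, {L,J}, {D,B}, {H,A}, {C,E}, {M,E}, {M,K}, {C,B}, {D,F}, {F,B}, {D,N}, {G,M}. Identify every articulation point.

none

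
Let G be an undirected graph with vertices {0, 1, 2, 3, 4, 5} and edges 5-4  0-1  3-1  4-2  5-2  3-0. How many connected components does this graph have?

2

Starting from 0 we can reach 0, 1, 3. That is one component of size 3.
Starting from 2 we can reach 2, 4, 5. That is one component of size 3.
Total: 2 components.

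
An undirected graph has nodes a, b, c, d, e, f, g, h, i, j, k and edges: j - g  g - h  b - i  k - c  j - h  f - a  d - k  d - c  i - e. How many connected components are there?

4

Starting from a we can reach a, f. That is one component of size 2.
Starting from g we can reach g, h, j. That is one component of size 3.
Starting from b we can reach b, e, i. That is one component of size 3.
Starting from c we can reach c, d, k. That is one component of size 3.
Total: 4 components.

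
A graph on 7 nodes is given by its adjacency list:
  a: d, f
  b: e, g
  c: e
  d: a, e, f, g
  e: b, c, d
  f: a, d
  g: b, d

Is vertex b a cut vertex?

Deleting b leaves 1 component (was 1) (its neighbors e, g remain connected to each other), so b is not a cut vertex.

No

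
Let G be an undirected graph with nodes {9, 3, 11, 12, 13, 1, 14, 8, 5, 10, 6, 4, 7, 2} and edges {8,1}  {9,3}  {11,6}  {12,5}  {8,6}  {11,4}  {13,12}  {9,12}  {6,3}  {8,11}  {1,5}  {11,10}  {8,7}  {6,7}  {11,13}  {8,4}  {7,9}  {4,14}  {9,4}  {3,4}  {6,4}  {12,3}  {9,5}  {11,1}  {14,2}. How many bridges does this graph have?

3

The edges on the cycle 6-3-4-6 are not bridges since each lies on that cycle.
But removing 11—10 disconnects 11 from 10; removing 4—14 disconnects 4 from 14; removing 2—14 disconnects 2 from 14 — these are bridges.
That makes 3 bridges.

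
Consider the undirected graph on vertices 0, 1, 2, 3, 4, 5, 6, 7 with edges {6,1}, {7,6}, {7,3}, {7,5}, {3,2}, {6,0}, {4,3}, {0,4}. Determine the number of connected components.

1

Starting from 0 we can reach 0, 1, 2, 3, 4, 5, 6, 7. That is one component of size 8.
Total: 1 component.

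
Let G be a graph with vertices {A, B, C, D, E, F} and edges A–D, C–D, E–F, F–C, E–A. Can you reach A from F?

Yes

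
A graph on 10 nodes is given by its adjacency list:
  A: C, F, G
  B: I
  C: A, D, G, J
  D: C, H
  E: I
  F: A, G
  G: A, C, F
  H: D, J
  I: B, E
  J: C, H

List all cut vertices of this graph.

C, I

Removing C increases the component count from 2 to 3, so C is a cut vertex.
Removing I increases the component count from 2 to 3, so I is a cut vertex.
By contrast removing J leaves 2 components; it is not a cut vertex. No other vertex is a cut vertex either.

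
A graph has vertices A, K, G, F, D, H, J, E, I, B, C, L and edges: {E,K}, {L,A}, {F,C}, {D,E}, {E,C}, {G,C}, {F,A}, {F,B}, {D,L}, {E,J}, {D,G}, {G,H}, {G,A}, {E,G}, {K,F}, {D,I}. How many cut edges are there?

The edges on the cycle D-L-A-G-D are not bridges since each lies on that cycle.
But removing J-E disconnects J from E; removing F-B disconnects F from B; removing H-G disconnects H from G; removing I-D disconnects I from D — these are bridges.
That makes 4 bridges.

4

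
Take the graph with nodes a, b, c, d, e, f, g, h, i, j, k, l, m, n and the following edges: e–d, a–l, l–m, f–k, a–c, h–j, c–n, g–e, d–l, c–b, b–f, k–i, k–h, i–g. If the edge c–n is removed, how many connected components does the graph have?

Before removal there is 1 component.
c–n is a bridge — removing it separates c's side from n's side.
After removal: 2 components.

2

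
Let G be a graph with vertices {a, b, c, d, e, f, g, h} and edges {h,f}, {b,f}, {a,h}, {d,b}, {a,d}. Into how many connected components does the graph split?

g is isolated — a component by itself.
c is isolated — a component by itself.
e is isolated — a component by itself.
Starting from a we can reach a, b, d, f, h. That is one component of size 5.
Total: 4 components.

4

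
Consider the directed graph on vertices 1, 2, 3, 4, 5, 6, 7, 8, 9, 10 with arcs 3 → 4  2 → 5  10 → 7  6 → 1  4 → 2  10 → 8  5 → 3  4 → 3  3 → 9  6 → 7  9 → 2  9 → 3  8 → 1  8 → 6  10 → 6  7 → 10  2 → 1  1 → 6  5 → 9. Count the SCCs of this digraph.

2

{2, 3, 4, 5, 9} are all mutually reachable — one SCC of size 5.
{1, 6, 7, 8, 10} are all mutually reachable — one SCC of size 5.
That gives 2 strongly connected components.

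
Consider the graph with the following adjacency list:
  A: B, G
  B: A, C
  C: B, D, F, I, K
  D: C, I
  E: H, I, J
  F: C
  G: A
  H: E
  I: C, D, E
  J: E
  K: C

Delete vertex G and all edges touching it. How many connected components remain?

1

With G gone, the remaining components are: {A, B, C, D, E, F, H, I, J, K}.
That is 1 component.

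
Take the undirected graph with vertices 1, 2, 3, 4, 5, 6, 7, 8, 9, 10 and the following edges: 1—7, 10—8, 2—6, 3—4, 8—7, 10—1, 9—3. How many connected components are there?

5 is isolated — a component by itself.
Starting from 2 we can reach 2, 6. That is one component of size 2.
Starting from 3 we can reach 3, 4, 9. That is one component of size 3.
Starting from 1 we can reach 1, 7, 8, 10. That is one component of size 4.
Total: 4 components.

4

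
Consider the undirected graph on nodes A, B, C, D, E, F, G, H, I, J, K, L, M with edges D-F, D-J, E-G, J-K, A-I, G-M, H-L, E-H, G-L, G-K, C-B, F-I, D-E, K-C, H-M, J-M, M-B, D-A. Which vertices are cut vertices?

D

Removing D increases the component count from 1 to 2, so D is a cut vertex.
By contrast removing E leaves 1 component; it is not a cut vertex. No other vertex is a cut vertex either.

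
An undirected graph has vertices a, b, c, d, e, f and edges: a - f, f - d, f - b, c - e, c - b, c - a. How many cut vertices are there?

Removing c increases the component count from 1 to 2, so c is a cut vertex.
Removing f increases the component count from 1 to 2, so f is a cut vertex.
By contrast removing a leaves 1 component; it is not a cut vertex. No other vertex is a cut vertex either.

2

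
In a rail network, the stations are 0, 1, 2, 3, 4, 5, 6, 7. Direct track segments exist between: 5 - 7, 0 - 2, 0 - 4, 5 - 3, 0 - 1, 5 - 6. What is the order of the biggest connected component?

4

Starting from 3 we can reach 3, 5, 6, 7. That is one component of size 4.
Starting from 0 we can reach 0, 1, 2, 4. That is one component of size 4.
The largest has 4 vertices.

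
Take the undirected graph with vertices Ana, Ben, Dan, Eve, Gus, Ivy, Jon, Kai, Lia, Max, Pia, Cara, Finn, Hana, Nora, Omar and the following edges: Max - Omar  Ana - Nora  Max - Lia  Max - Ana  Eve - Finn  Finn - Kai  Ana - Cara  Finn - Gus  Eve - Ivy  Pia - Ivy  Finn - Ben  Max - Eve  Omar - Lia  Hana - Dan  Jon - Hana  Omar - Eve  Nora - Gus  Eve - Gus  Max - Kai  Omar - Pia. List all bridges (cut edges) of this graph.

The edges on the cycle Max-Omar-Pia-Ivy-Eve-Max are not bridges since each lies on that cycle.
But removing Jon - Hana disconnects Jon from Hana; removing Cara - Ana disconnects Cara from Ana; removing Finn - Ben disconnects Finn from Ben; removing Hana - Dan disconnects Hana from Dan — these are bridges.

Ana-Cara, Ben-Finn, Dan-Hana, Hana-Jon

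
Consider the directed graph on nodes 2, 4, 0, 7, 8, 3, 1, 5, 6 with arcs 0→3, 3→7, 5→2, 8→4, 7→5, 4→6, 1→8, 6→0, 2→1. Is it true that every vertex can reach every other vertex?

From 4 we can reach every vertex (0, 1, 2, 3, 4, 5, 6, 7, 8), and every vertex can reach 4 (0, 1, 2, 3, 4, 5, 6, 7, 8). So the whole graph is one strongly connected component.

Yes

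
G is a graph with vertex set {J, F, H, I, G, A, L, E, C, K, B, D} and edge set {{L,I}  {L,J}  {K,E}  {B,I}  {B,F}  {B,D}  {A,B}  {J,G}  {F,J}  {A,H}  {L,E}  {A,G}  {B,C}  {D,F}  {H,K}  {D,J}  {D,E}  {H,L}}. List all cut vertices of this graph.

Removing B increases the component count from 1 to 2, so B is a cut vertex.
By contrast removing E leaves 1 component; it is not a cut vertex. No other vertex is a cut vertex either.

B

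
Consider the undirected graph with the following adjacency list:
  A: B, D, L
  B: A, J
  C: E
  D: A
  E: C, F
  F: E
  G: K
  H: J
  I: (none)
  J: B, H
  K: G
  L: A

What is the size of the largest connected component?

6

I is isolated — a component by itself.
Starting from G we can reach G, K. That is one component of size 2.
Starting from C we can reach C, E, F. That is one component of size 3.
Starting from A we can reach A, B, D, H, J, L. That is one component of size 6.
The largest has 6 vertices.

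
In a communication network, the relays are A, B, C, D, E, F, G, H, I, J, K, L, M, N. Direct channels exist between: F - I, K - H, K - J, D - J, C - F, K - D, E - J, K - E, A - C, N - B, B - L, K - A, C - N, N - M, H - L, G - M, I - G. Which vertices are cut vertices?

K

Removing K increases the component count from 1 to 2, so K is a cut vertex.
By contrast removing M leaves 1 component; it is not a cut vertex. No other vertex is a cut vertex either.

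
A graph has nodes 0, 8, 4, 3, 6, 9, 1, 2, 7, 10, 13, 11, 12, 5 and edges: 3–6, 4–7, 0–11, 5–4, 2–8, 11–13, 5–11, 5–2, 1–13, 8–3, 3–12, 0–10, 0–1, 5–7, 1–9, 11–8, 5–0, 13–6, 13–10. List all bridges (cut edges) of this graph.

1-9, 12-3

The edges on the cycle 0-1-13-11-0 are not bridges since each lies on that cycle.
But removing 3–12 disconnects 3 from 12; removing 9–1 disconnects 9 from 1 — these are bridges.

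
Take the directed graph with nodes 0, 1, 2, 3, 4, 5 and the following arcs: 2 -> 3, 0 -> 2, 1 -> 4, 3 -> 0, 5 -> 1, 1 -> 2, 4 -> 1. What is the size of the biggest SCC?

3

{0, 2, 3} are all mutually reachable — one SCC of size 3.
{1, 4} are all mutually reachable — one SCC of size 2.
{5} is an SCC by itself.
The largest has 3 vertices.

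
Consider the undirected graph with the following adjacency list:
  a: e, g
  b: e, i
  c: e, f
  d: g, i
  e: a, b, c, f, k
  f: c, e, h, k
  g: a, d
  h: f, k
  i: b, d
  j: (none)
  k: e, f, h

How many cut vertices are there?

1

Removing e increases the component count from 2 to 3, so e is a cut vertex.
By contrast removing d leaves 2 components; it is not a cut vertex. No other vertex is a cut vertex either.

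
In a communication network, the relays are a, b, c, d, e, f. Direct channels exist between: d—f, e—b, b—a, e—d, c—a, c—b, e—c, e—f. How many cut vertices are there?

1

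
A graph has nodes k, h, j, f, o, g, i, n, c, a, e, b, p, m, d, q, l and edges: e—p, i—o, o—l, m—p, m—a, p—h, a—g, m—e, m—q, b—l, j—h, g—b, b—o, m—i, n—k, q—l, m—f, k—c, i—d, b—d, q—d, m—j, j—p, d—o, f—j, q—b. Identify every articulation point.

k, m

Removing k increases the component count from 2 to 3, so k is a cut vertex.
Removing m increases the component count from 2 to 3, so m is a cut vertex.
By contrast removing c leaves 2 components; it is not a cut vertex. No other vertex is a cut vertex either.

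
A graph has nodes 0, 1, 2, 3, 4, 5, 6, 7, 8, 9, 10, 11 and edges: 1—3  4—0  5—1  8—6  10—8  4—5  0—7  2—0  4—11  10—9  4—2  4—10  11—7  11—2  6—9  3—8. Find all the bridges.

none

The edges on the cycle 4-5-1-3-8-6-9-10-4 are not bridges since each lies on that cycle.
Every edge lies on some cycle, so there are no bridges.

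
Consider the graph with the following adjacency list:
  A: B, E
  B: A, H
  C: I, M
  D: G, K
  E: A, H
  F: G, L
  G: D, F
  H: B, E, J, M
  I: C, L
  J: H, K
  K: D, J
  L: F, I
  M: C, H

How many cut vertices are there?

1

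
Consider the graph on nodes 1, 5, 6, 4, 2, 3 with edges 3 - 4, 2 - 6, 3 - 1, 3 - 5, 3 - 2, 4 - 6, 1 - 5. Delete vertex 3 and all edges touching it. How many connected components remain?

2

With 3 gone, the remaining components are: {1, 5}; {2, 4, 6}.
That is 2 components.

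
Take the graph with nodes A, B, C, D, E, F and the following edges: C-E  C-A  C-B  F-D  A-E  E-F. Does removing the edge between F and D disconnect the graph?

Yes

Removing F-D leaves no path between F and D: the component count goes from 1 to 2. So it is a bridge.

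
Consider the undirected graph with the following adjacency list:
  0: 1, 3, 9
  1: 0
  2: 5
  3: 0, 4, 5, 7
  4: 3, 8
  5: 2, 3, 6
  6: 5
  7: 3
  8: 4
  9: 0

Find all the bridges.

0-1, 0-3, 0-9, 2-5, 3-4, 3-5, 3-7, 4-8, 5-6

removing 3-0 disconnects 3 from 0; removing 0-9 disconnects 0 from 9; removing 3-5 disconnects 3 from 5; removing 7-3 disconnects 7 from 3 — these are bridges.
In total 9 edges are bridges.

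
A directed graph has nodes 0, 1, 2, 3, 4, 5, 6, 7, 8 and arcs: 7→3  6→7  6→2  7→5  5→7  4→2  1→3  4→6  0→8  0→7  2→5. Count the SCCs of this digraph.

{5, 7} are all mutually reachable — one SCC of size 2.
{6} is an SCC by itself.
{4} is an SCC by itself.
{3} is an SCC by itself.
{2} is an SCC by itself.
(and 3 more singleton SCCs)
That gives 8 strongly connected components.

8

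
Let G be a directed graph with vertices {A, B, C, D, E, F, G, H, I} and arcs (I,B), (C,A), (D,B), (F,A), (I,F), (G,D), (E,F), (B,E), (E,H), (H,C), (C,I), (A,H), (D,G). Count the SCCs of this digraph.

{A, B, C, E, F, H, I} are all mutually reachable — one SCC of size 7.
{D, G} are all mutually reachable — one SCC of size 2.
That gives 2 strongly connected components.

2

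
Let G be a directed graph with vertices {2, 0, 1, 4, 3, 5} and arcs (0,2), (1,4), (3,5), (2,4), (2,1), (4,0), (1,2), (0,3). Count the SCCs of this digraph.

3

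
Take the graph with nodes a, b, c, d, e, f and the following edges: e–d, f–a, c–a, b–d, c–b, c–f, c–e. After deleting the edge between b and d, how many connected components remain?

1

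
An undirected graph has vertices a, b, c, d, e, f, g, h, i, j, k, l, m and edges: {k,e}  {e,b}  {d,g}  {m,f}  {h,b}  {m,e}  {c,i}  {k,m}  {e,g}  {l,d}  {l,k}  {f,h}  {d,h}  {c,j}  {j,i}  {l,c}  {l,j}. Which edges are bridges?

none

The edges on the cycle l-c-i-j-l are not bridges since each lies on that cycle.
Every edge lies on some cycle, so there are no bridges.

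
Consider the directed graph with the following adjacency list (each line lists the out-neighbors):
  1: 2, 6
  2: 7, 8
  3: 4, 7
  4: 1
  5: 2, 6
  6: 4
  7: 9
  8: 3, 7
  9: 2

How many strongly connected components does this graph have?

{1, 2, 3, 4, 6, 7, 8, 9} are all mutually reachable — one SCC of size 8.
{5} is an SCC by itself.
That gives 2 strongly connected components.

2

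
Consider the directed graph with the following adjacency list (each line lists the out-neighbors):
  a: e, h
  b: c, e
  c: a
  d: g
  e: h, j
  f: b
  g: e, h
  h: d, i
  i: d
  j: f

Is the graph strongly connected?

From g we can reach every vertex (a, b, c, d, e, f, g, h, i, j), and every vertex can reach g (a, b, c, d, e, f, g, h, i, j). So the whole graph is one strongly connected component.

Yes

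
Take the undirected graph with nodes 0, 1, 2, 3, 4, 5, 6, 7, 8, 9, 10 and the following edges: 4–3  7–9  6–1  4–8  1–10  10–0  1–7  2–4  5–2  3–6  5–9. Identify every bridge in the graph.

0-10, 1-10, 4-8

The edges on the cycle 5-2-4-3-6-1-7-9-5 are not bridges since each lies on that cycle.
But removing 10–1 disconnects 10 from 1; removing 8–4 disconnects 8 from 4; removing 10–0 disconnects 10 from 0 — these are bridges.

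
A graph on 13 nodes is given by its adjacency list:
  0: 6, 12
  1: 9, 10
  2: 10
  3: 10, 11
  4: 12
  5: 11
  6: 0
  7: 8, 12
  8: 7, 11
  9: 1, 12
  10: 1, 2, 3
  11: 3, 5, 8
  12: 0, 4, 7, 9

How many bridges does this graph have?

5

The edges on the cycle 3-11-8-7-12-9-1-10-3 are not bridges since each lies on that cycle.
But removing 0-12 disconnects 0 from 12; removing 2-10 disconnects 2 from 10; removing 0-6 disconnects 0 from 6; removing 11-5 disconnects 11 from 5 — these are bridges.
In total 5 edges are bridges.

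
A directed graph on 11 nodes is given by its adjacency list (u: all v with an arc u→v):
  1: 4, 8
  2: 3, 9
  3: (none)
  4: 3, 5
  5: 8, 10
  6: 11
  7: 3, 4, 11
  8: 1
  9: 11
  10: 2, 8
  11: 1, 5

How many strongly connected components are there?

4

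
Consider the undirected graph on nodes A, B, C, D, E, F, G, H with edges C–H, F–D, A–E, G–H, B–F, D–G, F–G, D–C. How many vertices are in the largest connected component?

Starting from A we can reach A, E. That is one component of size 2.
Starting from B we can reach B, C, D, F, G, H. That is one component of size 6.
The largest has 6 vertices.

6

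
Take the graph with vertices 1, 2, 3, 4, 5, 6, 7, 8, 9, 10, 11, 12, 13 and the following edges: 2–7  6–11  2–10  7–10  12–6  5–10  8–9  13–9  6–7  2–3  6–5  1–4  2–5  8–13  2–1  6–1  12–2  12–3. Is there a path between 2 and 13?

No

The component containing 2 is {1, 2, 3, 4, 5, 6, 7, 10, 11, 12}, and 13 is not in it.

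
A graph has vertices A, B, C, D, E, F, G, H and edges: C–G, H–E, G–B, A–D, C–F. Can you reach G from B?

From B we can reach B, C, F, G, which includes G.

Yes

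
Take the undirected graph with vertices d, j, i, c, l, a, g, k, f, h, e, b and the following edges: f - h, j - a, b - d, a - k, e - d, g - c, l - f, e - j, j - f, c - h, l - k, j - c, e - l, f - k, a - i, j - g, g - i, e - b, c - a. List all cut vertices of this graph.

e

Removing e increases the component count from 1 to 2, so e is a cut vertex.
By contrast removing c leaves 1 component; it is not a cut vertex. No other vertex is a cut vertex either.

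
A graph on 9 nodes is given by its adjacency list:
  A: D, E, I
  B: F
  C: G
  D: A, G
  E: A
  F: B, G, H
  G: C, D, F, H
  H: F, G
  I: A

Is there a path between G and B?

Yes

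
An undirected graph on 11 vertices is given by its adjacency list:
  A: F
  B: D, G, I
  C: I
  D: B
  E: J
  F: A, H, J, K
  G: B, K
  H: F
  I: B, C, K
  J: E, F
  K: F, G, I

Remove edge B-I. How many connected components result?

B and I are still connected via B-G-K-I, so the component count stays at 1.

1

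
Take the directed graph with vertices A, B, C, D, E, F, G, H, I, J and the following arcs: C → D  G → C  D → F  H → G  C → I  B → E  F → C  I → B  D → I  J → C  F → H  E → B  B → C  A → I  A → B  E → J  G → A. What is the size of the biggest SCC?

10

{A, B, C, D, E, F, G, H, I, J} are all mutually reachable — one SCC of size 10.
The largest has 10 vertices.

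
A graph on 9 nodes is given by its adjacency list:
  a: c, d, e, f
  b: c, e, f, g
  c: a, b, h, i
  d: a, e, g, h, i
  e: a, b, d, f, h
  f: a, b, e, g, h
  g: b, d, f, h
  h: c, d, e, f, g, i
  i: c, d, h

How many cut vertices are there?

Removing g, for instance, still leaves 1 component. No single vertex removal increases the component count — the graph has no articulation points.

0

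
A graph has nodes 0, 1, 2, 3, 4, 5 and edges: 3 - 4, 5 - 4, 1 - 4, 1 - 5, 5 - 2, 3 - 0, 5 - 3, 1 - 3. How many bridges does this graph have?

2

The edges on the cycle 1-5-4-3-1 are not bridges since each lies on that cycle.
But removing 5 - 2 disconnects 5 from 2; removing 0 - 3 disconnects 0 from 3 — these are bridges.
That makes 2 bridges.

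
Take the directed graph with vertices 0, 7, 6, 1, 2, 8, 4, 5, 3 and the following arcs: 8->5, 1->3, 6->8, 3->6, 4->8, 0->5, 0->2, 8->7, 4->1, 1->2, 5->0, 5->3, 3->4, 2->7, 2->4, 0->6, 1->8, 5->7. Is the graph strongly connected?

No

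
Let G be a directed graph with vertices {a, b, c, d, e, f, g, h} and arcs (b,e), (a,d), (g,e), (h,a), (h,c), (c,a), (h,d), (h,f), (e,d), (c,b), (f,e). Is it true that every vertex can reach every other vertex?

No

There is no directed path from c to f, so the graph is not strongly connected.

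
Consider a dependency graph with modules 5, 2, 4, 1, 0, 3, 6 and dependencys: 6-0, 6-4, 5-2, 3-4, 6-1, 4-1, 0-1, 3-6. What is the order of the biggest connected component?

Starting from 2 we can reach 2, 5. That is one component of size 2.
Starting from 0 we can reach 0, 1, 3, 4, 6. That is one component of size 5.
The largest has 5 vertices.

5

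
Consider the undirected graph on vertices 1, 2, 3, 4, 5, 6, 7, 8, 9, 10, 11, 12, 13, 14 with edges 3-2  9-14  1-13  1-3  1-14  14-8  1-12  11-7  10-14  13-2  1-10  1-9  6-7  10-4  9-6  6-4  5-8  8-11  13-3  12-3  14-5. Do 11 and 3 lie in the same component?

Yes

From 11 we can reach 1, 2, 3, 4, 5, 6, 7, 8, 9, 10, 11, 12, 13, 14, which includes 3.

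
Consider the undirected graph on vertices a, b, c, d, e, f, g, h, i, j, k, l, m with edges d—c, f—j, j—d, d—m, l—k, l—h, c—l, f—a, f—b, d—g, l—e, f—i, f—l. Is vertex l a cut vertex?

Deleting l raises the number of components from 1 to 4, so l is a cut vertex.

Yes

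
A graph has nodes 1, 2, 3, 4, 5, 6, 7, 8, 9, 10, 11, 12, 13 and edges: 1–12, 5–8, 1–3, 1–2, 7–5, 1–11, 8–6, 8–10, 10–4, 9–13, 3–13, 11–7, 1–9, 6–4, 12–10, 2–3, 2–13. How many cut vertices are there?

1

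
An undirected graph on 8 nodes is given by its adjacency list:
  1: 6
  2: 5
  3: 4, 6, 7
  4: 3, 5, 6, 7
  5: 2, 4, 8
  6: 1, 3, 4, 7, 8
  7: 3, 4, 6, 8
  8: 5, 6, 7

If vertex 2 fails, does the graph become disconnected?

Deleting 2 leaves 1 component (was 1), so 2 is not a cut vertex.

No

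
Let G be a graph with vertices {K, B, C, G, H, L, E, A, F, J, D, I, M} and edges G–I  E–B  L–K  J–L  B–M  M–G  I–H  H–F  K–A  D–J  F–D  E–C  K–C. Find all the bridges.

The edges on the cycle E-B-M-G-I-H-F-D-J-L-K-C-E are not bridges since each lies on that cycle.
But removing K–A disconnects K from A — this is a bridge.

A-K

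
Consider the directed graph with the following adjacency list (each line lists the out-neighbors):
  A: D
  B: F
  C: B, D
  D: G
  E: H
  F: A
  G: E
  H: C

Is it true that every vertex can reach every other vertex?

Yes

From A we can reach every vertex (A, B, C, D, E, F, G, H), and every vertex can reach A (A, B, C, D, E, F, G, H). So the whole graph is one strongly connected component.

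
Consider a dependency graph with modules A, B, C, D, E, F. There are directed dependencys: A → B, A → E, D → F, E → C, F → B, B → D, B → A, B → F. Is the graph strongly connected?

There is no directed path from E to D, so the graph is not strongly connected.

No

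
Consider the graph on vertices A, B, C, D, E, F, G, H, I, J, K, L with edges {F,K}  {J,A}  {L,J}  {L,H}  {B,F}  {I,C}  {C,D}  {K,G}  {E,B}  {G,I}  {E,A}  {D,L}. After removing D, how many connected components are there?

With D gone, the remaining components are: {A, B, C, E, F, G, H, I, J, K, L}.
That is 1 component.

1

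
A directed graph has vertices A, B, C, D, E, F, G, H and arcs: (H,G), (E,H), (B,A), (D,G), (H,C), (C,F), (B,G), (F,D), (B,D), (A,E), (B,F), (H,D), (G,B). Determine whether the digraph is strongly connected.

Yes

From D we can reach every vertex (A, B, C, D, E, F, G, H), and every vertex can reach D (A, B, C, D, E, F, G, H). So the whole graph is one strongly connected component.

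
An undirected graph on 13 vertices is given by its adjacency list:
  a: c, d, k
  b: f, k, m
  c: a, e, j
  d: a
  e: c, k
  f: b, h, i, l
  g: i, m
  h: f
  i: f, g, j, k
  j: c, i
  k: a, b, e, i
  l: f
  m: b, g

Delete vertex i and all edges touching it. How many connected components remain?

With i gone, the remaining components are: {a, b, c, d, e, f, g, h, j, k, l, m}.
That is 1 component.

1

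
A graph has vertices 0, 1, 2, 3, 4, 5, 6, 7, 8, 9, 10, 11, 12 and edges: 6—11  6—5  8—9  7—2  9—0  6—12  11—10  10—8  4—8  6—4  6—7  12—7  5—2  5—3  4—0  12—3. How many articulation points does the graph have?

1

Removing 6 increases the component count from 2 to 3, so 6 is a cut vertex.
By contrast removing 9 leaves 2 components; it is not a cut vertex. No other vertex is a cut vertex either.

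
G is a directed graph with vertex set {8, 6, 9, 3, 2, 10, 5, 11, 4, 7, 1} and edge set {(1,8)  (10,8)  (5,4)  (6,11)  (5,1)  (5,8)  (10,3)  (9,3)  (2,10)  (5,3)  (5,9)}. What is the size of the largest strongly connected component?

{10} is an SCC by itself.
{4} is an SCC by itself.
{1} is an SCC by itself.
{9} is an SCC by itself.
{8} is an SCC by itself.
(and 6 more singleton SCCs)
The largest has 1 vertex.

1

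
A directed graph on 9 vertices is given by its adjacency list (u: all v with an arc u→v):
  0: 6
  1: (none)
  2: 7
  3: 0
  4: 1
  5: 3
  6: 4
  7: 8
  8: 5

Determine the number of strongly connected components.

{1} is an SCC by itself.
{6} is an SCC by itself.
{0} is an SCC by itself.
{4} is an SCC by itself.
{3} is an SCC by itself.
(and 4 more singleton SCCs)
That gives 9 strongly connected components.

9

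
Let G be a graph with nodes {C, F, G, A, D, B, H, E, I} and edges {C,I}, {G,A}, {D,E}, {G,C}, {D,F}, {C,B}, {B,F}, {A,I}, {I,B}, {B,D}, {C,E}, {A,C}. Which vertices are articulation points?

none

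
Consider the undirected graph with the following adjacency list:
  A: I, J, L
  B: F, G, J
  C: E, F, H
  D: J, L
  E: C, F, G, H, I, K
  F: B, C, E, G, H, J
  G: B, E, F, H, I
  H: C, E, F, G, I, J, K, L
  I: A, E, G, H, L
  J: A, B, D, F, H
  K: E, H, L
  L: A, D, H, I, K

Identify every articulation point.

Removing C, for instance, still leaves 1 component. No single vertex removal increases the component count — the graph has no articulation points.

none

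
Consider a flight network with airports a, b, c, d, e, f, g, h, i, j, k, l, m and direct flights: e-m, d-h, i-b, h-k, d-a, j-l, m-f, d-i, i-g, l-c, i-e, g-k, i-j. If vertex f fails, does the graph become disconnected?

Deleting f leaves 1 component (was 1), so f is not a cut vertex.

No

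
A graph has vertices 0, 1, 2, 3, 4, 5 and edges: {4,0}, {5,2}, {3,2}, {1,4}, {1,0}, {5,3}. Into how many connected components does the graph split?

Starting from 0 we can reach 0, 1, 4. That is one component of size 3.
Starting from 2 we can reach 2, 3, 5. That is one component of size 3.
Total: 2 components.

2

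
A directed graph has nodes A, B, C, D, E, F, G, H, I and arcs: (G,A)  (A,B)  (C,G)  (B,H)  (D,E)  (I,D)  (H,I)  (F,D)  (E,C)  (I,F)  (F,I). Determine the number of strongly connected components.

1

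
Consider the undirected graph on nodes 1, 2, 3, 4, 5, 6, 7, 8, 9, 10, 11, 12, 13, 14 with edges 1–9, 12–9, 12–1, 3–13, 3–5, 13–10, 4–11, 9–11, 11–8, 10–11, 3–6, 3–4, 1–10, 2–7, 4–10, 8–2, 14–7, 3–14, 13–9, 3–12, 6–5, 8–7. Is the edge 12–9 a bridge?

After removing 12–9, the path 12-1-9 still connects them, so the edge is not a bridge.

No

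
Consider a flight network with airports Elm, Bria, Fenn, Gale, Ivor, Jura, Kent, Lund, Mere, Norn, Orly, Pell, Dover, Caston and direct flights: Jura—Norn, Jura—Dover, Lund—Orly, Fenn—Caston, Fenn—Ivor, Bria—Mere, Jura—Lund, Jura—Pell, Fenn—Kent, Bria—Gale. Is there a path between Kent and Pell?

The component containing Kent is {Fenn, Ivor, Kent, Caston}, and Pell is not in it.

No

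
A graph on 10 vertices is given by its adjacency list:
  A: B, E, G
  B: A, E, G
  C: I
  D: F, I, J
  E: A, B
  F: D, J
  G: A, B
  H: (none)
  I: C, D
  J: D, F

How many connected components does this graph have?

H is isolated — a component by itself.
Starting from A we can reach A, B, E, G. That is one component of size 4.
Starting from C we can reach C, D, F, I, J. That is one component of size 5.
Total: 3 components.

3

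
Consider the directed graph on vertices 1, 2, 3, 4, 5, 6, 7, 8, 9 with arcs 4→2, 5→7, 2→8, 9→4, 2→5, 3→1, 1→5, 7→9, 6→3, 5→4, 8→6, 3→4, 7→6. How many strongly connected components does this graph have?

1

{1, 2, 3, 4, 5, 6, 7, 8, 9} are all mutually reachable — one SCC of size 9.
That gives 1 strongly connected component.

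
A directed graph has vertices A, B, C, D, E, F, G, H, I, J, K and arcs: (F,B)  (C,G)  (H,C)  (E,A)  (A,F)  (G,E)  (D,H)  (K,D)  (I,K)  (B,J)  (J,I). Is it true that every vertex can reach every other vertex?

Yes

From H we can reach every vertex (A, B, C, D, E, F, G, H, I, J, K), and every vertex can reach H (A, B, C, D, E, F, G, H, I, J, K). So the whole graph is one strongly connected component.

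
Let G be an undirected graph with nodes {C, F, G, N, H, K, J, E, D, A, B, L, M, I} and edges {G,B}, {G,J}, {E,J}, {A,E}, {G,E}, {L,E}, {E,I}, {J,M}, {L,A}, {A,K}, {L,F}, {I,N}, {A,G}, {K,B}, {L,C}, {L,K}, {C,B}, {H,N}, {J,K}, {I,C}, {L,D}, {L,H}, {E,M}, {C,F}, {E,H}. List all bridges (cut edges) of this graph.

The edges on the cycle A-G-B-K-A are not bridges since each lies on that cycle.
But removing D–L disconnects D from L — this is a bridge.

D-L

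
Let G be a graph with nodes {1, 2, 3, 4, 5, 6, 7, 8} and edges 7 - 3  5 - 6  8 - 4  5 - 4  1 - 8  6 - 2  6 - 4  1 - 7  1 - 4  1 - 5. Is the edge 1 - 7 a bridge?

Removing 1 - 7 leaves no path between 1 and 7: the component count goes from 1 to 2. So it is a bridge.

Yes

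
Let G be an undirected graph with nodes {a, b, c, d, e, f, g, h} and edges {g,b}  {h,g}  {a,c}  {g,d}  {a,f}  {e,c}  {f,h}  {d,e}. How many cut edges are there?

1

The edges on the cycle a-f-h-g-d-e-c-a are not bridges since each lies on that cycle.
But removing g—b disconnects g from b — this is a bridge.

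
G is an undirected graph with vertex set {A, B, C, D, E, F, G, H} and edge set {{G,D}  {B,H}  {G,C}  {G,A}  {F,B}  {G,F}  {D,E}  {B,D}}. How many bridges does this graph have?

4

The edges on the cycle G-F-B-D-G are not bridges since each lies on that cycle.
But removing B - H disconnects B from H; removing D - E disconnects D from E; removing G - A disconnects G from A; removing G - C disconnects G from C — these are bridges.
That makes 4 bridges.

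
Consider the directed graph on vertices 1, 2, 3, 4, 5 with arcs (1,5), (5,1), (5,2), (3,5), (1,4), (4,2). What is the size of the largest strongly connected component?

{1, 5} are all mutually reachable — one SCC of size 2.
{2} is an SCC by itself.
{3} is an SCC by itself.
{4} is an SCC by itself.
The largest has 2 vertices.

2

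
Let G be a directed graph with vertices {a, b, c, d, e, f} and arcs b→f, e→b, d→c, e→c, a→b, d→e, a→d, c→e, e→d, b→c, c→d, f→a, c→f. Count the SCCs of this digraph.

1

{a, b, c, d, e, f} are all mutually reachable — one SCC of size 6.
That gives 1 strongly connected component.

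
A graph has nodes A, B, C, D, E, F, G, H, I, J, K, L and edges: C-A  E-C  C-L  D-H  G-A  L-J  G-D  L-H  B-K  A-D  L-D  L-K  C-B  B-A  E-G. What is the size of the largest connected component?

F is isolated — a component by itself.
I is isolated — a component by itself.
Starting from A we can reach A, B, C, D, E, G, H, J, K, L. That is one component of size 10.
The largest has 10 vertices.

10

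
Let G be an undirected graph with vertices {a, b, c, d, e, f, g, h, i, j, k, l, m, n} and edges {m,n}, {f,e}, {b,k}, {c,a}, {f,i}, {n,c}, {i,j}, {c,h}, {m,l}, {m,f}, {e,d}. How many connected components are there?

3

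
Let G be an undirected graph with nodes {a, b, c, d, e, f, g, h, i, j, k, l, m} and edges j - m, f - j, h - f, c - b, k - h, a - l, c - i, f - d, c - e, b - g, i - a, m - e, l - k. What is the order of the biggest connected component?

Starting from a we can reach a, b, c, d, e, f, g, h, i, j, k, l, m. That is one component of size 13.
The largest has 13 vertices.

13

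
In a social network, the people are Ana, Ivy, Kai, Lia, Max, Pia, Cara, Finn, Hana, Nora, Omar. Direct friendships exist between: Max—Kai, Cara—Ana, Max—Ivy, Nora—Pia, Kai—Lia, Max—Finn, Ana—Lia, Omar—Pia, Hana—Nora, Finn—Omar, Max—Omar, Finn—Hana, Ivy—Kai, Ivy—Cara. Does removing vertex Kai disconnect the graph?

No

Deleting Kai leaves 1 component (was 1) (its neighbors Ivy, Lia, Max remain connected to each other), so Kai is not a cut vertex.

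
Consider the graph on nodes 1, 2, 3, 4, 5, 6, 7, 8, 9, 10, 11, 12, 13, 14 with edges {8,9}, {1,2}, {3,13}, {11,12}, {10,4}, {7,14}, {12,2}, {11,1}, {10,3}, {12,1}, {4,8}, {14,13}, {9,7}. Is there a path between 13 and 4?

From 13 we can reach 3, 4, 7, 8, 9, 10, 13, 14, which includes 4.

Yes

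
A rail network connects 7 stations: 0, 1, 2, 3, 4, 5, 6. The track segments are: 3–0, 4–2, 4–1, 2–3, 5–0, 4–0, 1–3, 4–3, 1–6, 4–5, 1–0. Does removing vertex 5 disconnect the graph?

Deleting 5 leaves 1 component (was 1) (its neighbors 0, 4 remain connected to each other), so 5 is not a cut vertex.

No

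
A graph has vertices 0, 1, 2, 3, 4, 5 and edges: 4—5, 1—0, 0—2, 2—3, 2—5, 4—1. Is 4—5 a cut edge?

After removing 4—5, the path 4-1-0-2-5 still connects them, so the edge is not a bridge.

No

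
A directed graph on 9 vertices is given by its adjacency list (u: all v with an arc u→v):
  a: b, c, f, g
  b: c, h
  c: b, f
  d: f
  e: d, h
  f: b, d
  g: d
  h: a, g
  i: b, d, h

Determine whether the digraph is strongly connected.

There is no directed path from h to i, so the graph is not strongly connected.

No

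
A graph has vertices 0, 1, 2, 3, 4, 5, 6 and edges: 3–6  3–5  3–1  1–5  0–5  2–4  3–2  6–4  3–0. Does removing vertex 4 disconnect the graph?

No

Deleting 4 leaves 1 component (was 1) (its neighbors 2, 6 remain connected to each other), so 4 is not a cut vertex.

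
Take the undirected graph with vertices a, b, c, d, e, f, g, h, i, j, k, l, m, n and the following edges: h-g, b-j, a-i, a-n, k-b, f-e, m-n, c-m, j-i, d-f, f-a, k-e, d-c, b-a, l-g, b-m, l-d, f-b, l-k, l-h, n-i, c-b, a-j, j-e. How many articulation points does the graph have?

1

Removing l increases the component count from 1 to 2, so l is a cut vertex.
By contrast removing n leaves 1 component; it is not a cut vertex. No other vertex is a cut vertex either.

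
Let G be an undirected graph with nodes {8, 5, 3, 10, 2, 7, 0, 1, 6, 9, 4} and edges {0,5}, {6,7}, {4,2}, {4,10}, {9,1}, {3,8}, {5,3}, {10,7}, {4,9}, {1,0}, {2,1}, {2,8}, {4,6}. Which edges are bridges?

none

The edges on the cycle 4-6-7-10-4 are not bridges since each lies on that cycle.
Every edge lies on some cycle, so there are no bridges.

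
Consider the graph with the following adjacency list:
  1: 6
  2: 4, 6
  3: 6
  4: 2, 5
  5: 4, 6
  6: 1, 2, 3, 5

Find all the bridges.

1-6, 3-6

The edges on the cycle 6-2-4-5-6 are not bridges since each lies on that cycle.
But removing 6-3 disconnects 6 from 3; removing 1-6 disconnects 1 from 6 — these are bridges.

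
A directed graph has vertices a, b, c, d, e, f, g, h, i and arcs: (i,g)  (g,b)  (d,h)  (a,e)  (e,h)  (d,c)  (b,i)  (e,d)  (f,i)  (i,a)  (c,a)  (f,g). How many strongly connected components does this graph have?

{a, c, d, e} are all mutually reachable — one SCC of size 4.
{b, g, i} are all mutually reachable — one SCC of size 3.
{h} is an SCC by itself.
{f} is an SCC by itself.
That gives 4 strongly connected components.

4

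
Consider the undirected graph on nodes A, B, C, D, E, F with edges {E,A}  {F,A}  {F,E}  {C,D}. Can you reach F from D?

The component containing D is {C, D}, and F is not in it.

No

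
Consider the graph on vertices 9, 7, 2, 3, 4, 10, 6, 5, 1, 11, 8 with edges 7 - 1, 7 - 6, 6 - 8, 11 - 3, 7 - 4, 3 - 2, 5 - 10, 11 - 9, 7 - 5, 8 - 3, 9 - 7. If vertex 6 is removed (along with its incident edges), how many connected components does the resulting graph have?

1

With 6 gone, the remaining components are: {1, 2, 3, 4, 5, 7, 8, 9, 10, 11}.
That is 1 component.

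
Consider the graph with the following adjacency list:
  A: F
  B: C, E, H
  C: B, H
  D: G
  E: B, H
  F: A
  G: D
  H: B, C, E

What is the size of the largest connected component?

4

Starting from A we can reach A, F. That is one component of size 2.
Starting from D we can reach D, G. That is one component of size 2.
Starting from B we can reach B, C, E, H. That is one component of size 4.
The largest has 4 vertices.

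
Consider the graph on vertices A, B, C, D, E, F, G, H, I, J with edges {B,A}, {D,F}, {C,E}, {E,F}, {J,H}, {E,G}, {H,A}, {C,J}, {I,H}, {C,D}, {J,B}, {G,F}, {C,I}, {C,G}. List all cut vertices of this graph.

Removing C increases the component count from 1 to 2, so C is a cut vertex.
By contrast removing B leaves 1 component; it is not a cut vertex. No other vertex is a cut vertex either.

C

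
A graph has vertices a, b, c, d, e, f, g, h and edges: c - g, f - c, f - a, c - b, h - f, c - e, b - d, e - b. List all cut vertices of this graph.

Removing b increases the component count from 1 to 2, so b is a cut vertex.
Removing c increases the component count from 1 to 3, so c is a cut vertex.
Removing f increases the component count from 1 to 3, so f is a cut vertex.
By contrast removing g leaves 1 component; it is not a cut vertex. No other vertex is a cut vertex either.

b, c, f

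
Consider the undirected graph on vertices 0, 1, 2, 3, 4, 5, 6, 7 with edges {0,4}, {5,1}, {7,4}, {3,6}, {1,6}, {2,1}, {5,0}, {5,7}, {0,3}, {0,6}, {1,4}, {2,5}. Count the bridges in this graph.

0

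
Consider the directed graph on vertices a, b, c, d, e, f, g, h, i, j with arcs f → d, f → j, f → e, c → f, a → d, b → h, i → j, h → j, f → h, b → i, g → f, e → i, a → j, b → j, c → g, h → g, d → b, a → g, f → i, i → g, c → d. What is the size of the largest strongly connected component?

7

{b, d, e, f, g, h, i} are all mutually reachable — one SCC of size 7.
{j} is an SCC by itself.
{c} is an SCC by itself.
{a} is an SCC by itself.
The largest has 7 vertices.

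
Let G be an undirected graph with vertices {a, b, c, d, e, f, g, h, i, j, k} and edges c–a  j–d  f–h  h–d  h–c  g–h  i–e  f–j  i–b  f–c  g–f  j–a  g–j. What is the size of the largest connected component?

k is isolated — a component by itself.
Starting from b we can reach b, e, i. That is one component of size 3.
Starting from a we can reach a, c, d, f, g, h, j. That is one component of size 7.
The largest has 7 vertices.

7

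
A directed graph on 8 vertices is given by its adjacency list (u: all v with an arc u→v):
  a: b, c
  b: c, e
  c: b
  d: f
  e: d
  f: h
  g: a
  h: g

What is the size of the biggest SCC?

{a, b, c, d, e, f, g, h} are all mutually reachable — one SCC of size 8.
The largest has 8 vertices.

8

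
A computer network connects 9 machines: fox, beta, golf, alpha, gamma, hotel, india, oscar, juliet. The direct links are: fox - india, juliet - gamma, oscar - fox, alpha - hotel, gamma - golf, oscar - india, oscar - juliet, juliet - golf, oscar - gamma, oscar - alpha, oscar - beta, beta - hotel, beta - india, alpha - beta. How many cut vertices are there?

Removing oscar increases the component count from 1 to 2, so oscar is a cut vertex.
By contrast removing beta leaves 1 component; it is not a cut vertex. No other vertex is a cut vertex either.

1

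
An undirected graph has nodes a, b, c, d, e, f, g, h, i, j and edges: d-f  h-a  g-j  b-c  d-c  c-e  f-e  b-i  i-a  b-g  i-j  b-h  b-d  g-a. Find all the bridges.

none

The edges on the cycle b-d-f-e-c-b are not bridges since each lies on that cycle.
Every edge lies on some cycle, so there are no bridges.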